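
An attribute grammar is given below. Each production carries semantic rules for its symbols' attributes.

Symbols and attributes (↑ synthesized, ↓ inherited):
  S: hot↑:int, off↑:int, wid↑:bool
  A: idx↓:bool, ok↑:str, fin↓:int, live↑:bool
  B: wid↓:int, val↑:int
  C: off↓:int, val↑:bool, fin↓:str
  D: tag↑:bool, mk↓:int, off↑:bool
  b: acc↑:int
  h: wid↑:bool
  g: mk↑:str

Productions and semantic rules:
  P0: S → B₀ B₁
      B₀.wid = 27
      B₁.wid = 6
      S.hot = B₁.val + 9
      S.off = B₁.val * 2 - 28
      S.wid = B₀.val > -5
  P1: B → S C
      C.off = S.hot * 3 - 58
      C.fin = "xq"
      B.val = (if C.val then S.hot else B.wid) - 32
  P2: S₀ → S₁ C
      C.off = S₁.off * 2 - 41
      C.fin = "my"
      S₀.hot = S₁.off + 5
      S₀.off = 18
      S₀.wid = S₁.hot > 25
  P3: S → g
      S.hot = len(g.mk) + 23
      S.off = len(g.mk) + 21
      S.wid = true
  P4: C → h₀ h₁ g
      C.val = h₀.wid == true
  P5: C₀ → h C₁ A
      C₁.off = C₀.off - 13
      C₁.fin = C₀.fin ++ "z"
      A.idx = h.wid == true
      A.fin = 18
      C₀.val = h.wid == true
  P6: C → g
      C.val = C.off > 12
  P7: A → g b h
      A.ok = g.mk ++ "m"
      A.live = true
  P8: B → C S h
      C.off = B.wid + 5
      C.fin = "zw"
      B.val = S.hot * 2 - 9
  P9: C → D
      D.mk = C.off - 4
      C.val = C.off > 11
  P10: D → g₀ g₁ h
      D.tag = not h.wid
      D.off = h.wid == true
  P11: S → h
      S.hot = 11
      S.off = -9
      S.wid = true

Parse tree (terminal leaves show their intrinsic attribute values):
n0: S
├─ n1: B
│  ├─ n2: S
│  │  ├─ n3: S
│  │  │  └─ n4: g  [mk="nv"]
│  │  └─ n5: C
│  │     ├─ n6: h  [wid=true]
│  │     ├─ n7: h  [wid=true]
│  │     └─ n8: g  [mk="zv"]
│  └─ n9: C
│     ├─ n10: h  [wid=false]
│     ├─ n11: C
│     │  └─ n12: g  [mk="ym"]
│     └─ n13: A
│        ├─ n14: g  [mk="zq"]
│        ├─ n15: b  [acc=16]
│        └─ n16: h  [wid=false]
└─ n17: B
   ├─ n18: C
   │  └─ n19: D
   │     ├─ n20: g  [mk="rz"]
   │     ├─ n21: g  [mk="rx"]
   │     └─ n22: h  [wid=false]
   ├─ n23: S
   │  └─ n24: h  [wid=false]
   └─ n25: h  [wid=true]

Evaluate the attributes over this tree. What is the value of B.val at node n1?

1. n1.wid = 27  [27]
2. n4.mk = "nv"  [terminal]
3. n3.hot = 25  [len(g.mk) + 23]
4. n3.off = 23  [len(g.mk) + 21]
5. n3.wid = true  [true]
6. n5.off = 5  [S₁.off * 2 - 41]
7. n5.fin = "my"  ["my"]
8. n6.wid = true  [terminal]
9. n7.wid = true  [terminal]
10. n8.mk = "zv"  [terminal]
11. n5.val = true  [h₀.wid == true]
12. n2.hot = 28  [S₁.off + 5]
13. n2.off = 18  [18]
14. n2.wid = false  [S₁.hot > 25]
15. n9.off = 26  [S.hot * 3 - 58]
16. n9.fin = "xq"  ["xq"]
17. n10.wid = false  [terminal]
18. n11.off = 13  [C₀.off - 13]
19. n11.fin = "xqz"  [C₀.fin ++ "z"]
20. n12.mk = "ym"  [terminal]
21. n11.val = true  [C.off > 12]
22. n13.idx = false  [h.wid == true]
23. n13.fin = 18  [18]
24. n14.mk = "zq"  [terminal]
25. n15.acc = 16  [terminal]
26. n16.wid = false  [terminal]
27. n13.ok = "zqm"  [g.mk ++ "m"]
28. n13.live = true  [true]
29. n9.val = false  [h.wid == true]
30. n1.val = -5  [(if C.val then S.hot else B.wid) - 32]
31. n17.wid = 6  [6]
32. n18.off = 11  [B.wid + 5]
33. n18.fin = "zw"  ["zw"]
34. n19.mk = 7  [C.off - 4]
35. n20.mk = "rz"  [terminal]
36. n21.mk = "rx"  [terminal]
37. n22.wid = false  [terminal]
38. n19.tag = true  [not h.wid]
39. n19.off = false  [h.wid == true]
40. n18.val = false  [C.off > 11]
41. n24.wid = false  [terminal]
42. n23.hot = 11  [11]
43. n23.off = -9  [-9]
44. n23.wid = true  [true]
45. n25.wid = true  [terminal]
46. n17.val = 13  [S.hot * 2 - 9]
47. n0.hot = 22  [B₁.val + 9]
48. n0.off = -2  [B₁.val * 2 - 28]
49. n0.wid = false  [B₀.val > -5]

-5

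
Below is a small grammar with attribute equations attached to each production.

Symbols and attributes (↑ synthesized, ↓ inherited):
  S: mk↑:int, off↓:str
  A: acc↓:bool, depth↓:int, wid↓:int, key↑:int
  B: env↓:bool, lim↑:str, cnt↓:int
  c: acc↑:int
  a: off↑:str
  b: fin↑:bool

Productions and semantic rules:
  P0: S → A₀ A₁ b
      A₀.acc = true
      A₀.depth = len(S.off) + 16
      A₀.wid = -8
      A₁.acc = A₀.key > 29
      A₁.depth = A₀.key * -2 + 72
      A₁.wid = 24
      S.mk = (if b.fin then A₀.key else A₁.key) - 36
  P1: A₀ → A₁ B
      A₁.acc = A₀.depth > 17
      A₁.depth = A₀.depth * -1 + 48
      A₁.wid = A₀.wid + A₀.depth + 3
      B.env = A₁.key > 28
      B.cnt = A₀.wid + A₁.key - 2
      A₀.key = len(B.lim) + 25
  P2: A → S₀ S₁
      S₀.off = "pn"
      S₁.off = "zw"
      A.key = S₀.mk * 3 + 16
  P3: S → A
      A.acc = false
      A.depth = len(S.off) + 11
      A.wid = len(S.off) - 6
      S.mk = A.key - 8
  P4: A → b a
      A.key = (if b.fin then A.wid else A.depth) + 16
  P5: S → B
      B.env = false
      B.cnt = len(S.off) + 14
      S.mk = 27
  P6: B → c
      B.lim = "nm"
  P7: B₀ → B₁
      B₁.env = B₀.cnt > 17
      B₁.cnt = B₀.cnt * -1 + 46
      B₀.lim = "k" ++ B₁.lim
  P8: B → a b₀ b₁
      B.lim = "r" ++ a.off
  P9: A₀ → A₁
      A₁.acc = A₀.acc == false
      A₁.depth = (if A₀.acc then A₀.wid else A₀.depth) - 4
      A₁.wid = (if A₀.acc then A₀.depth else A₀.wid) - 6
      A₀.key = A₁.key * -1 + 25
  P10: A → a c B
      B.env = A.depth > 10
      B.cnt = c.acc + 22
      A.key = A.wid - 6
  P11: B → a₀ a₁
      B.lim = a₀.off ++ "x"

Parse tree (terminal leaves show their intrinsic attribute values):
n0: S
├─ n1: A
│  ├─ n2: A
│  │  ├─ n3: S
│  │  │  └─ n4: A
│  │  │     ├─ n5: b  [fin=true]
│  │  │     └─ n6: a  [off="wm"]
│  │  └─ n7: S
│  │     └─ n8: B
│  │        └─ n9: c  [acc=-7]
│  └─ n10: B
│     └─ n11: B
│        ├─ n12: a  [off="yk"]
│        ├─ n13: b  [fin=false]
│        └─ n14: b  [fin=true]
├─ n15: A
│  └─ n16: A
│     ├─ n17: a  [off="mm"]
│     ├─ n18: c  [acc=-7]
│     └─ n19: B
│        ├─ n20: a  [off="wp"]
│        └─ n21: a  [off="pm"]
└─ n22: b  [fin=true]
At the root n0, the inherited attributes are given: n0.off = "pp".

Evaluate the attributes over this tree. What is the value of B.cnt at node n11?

1. n0.off = "pp"  [given at root]
2. n1.acc = true  [true]
3. n1.depth = 18  [len(S.off) + 16]
4. n1.wid = -8  [-8]
5. n2.acc = true  [A₀.depth > 17]
6. n2.depth = 30  [A₀.depth * -1 + 48]
7. n2.wid = 13  [A₀.wid + A₀.depth + 3]
8. n3.off = "pn"  ["pn"]
9. n4.acc = false  [false]
10. n4.depth = 13  [len(S.off) + 11]
11. n4.wid = -4  [len(S.off) - 6]
12. n5.fin = true  [terminal]
13. n6.off = "wm"  [terminal]
14. n4.key = 12  [(if b.fin then A.wid else A.depth) + 16]
15. n3.mk = 4  [A.key - 8]
16. n7.off = "zw"  ["zw"]
17. n8.env = false  [false]
18. n8.cnt = 16  [len(S.off) + 14]
19. n9.acc = -7  [terminal]
20. n8.lim = "nm"  ["nm"]
21. n7.mk = 27  [27]
22. n2.key = 28  [S₀.mk * 3 + 16]
23. n10.env = false  [A₁.key > 28]
24. n10.cnt = 18  [A₀.wid + A₁.key - 2]
25. n11.env = true  [B₀.cnt > 17]
26. n11.cnt = 28  [B₀.cnt * -1 + 46]
27. n12.off = "yk"  [terminal]
28. n13.fin = false  [terminal]
29. n14.fin = true  [terminal]
30. n11.lim = "ryk"  ["r" ++ a.off]
31. n10.lim = "kryk"  ["k" ++ B₁.lim]
32. n1.key = 29  [len(B.lim) + 25]
33. n15.acc = false  [A₀.key > 29]
34. n15.depth = 14  [A₀.key * -2 + 72]
35. n15.wid = 24  [24]
36. n16.acc = true  [A₀.acc == false]
37. n16.depth = 10  [(if A₀.acc then A₀.wid else A₀.depth) - 4]
38. n16.wid = 18  [(if A₀.acc then A₀.depth else A₀.wid) - 6]
39. n17.off = "mm"  [terminal]
40. n18.acc = -7  [terminal]
41. n19.env = false  [A.depth > 10]
42. n19.cnt = 15  [c.acc + 22]
43. n20.off = "wp"  [terminal]
44. n21.off = "pm"  [terminal]
45. n19.lim = "wpx"  [a₀.off ++ "x"]
46. n16.key = 12  [A.wid - 6]
47. n15.key = 13  [A₁.key * -1 + 25]
48. n22.fin = true  [terminal]
49. n0.mk = -7  [(if b.fin then A₀.key else A₁.key) - 36]

28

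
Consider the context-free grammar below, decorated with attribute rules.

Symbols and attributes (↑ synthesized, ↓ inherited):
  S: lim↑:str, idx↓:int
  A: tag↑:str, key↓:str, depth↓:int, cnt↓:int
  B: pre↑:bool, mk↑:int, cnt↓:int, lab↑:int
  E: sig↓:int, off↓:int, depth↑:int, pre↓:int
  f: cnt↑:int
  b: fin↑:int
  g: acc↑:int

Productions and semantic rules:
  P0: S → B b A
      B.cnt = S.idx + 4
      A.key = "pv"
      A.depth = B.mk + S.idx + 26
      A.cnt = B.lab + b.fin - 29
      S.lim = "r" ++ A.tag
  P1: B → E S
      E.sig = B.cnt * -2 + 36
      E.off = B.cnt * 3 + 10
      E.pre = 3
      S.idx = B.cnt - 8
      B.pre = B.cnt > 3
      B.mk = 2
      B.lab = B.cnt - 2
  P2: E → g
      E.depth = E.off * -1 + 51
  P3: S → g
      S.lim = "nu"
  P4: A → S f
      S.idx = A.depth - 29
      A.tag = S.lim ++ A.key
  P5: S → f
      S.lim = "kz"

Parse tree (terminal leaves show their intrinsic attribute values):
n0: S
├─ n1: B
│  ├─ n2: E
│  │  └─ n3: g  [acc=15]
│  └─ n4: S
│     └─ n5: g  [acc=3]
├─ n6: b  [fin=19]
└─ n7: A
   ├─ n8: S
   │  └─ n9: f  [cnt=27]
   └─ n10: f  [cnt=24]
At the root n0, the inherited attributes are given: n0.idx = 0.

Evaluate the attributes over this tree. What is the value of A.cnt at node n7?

-8

1. n0.idx = 0  [given at root]
2. n1.cnt = 4  [S.idx + 4]
3. n2.sig = 28  [B.cnt * -2 + 36]
4. n2.off = 22  [B.cnt * 3 + 10]
5. n2.pre = 3  [3]
6. n3.acc = 15  [terminal]
7. n2.depth = 29  [E.off * -1 + 51]
8. n4.idx = -4  [B.cnt - 8]
9. n5.acc = 3  [terminal]
10. n4.lim = "nu"  ["nu"]
11. n1.pre = true  [B.cnt > 3]
12. n1.mk = 2  [2]
13. n1.lab = 2  [B.cnt - 2]
14. n6.fin = 19  [terminal]
15. n7.key = "pv"  ["pv"]
16. n7.depth = 28  [B.mk + S.idx + 26]
17. n7.cnt = -8  [B.lab + b.fin - 29]
18. n8.idx = -1  [A.depth - 29]
19. n9.cnt = 27  [terminal]
20. n8.lim = "kz"  ["kz"]
21. n10.cnt = 24  [terminal]
22. n7.tag = "kzpv"  [S.lim ++ A.key]
23. n0.lim = "rkzpv"  ["r" ++ A.tag]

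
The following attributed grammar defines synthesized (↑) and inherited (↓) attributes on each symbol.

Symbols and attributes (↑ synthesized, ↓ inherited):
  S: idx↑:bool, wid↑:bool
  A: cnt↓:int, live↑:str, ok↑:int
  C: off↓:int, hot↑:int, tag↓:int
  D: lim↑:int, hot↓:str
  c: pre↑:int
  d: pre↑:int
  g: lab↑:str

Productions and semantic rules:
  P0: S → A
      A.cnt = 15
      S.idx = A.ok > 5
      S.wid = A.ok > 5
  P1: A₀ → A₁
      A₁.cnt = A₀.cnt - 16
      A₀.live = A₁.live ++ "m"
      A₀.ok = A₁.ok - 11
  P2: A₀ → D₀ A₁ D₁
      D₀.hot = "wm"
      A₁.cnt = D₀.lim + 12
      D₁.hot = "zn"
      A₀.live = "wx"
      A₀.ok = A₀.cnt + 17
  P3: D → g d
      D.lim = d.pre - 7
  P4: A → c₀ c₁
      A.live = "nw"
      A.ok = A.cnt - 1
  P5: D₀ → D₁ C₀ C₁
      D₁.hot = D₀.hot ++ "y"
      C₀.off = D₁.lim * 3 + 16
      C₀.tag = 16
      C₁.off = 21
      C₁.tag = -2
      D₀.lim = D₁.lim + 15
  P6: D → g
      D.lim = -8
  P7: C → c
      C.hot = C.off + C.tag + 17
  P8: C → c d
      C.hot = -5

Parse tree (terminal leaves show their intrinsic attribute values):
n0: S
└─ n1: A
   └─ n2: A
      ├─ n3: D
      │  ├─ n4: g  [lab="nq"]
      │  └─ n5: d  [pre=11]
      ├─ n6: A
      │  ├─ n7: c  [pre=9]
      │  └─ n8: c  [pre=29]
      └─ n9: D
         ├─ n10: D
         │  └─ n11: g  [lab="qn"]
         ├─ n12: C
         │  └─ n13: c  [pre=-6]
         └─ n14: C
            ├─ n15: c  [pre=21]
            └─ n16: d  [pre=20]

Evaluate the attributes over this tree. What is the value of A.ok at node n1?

1. n1.cnt = 15  [15]
2. n2.cnt = -1  [A₀.cnt - 16]
3. n3.hot = "wm"  ["wm"]
4. n4.lab = "nq"  [terminal]
5. n5.pre = 11  [terminal]
6. n3.lim = 4  [d.pre - 7]
7. n6.cnt = 16  [D₀.lim + 12]
8. n7.pre = 9  [terminal]
9. n8.pre = 29  [terminal]
10. n6.live = "nw"  ["nw"]
11. n6.ok = 15  [A.cnt - 1]
12. n9.hot = "zn"  ["zn"]
13. n10.hot = "zny"  [D₀.hot ++ "y"]
14. n11.lab = "qn"  [terminal]
15. n10.lim = -8  [-8]
16. n12.off = -8  [D₁.lim * 3 + 16]
17. n12.tag = 16  [16]
18. n13.pre = -6  [terminal]
19. n12.hot = 25  [C.off + C.tag + 17]
20. n14.off = 21  [21]
21. n14.tag = -2  [-2]
22. n15.pre = 21  [terminal]
23. n16.pre = 20  [terminal]
24. n14.hot = -5  [-5]
25. n9.lim = 7  [D₁.lim + 15]
26. n2.live = "wx"  ["wx"]
27. n2.ok = 16  [A₀.cnt + 17]
28. n1.live = "wxm"  [A₁.live ++ "m"]
29. n1.ok = 5  [A₁.ok - 11]
30. n0.idx = false  [A.ok > 5]
31. n0.wid = false  [A.ok > 5]

5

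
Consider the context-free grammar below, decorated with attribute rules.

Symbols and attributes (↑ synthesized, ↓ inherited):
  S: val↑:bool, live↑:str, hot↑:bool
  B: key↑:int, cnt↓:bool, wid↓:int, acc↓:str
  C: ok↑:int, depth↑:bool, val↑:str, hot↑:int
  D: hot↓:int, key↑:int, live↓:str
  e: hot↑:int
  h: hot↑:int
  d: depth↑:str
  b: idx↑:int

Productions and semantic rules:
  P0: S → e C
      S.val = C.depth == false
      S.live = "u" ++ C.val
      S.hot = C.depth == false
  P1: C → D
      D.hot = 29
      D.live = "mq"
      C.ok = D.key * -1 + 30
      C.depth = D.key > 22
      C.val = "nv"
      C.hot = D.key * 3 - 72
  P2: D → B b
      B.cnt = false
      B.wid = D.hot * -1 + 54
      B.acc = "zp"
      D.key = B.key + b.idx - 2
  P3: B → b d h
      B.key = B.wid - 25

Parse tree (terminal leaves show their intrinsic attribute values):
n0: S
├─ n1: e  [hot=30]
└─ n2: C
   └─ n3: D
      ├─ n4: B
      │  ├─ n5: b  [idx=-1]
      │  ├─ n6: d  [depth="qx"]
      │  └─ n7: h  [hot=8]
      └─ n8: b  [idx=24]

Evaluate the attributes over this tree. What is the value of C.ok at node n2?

8

1. n1.hot = 30  [terminal]
2. n3.hot = 29  [29]
3. n3.live = "mq"  ["mq"]
4. n4.cnt = false  [false]
5. n4.wid = 25  [D.hot * -1 + 54]
6. n4.acc = "zp"  ["zp"]
7. n5.idx = -1  [terminal]
8. n6.depth = "qx"  [terminal]
9. n7.hot = 8  [terminal]
10. n4.key = 0  [B.wid - 25]
11. n8.idx = 24  [terminal]
12. n3.key = 22  [B.key + b.idx - 2]
13. n2.ok = 8  [D.key * -1 + 30]
14. n2.depth = false  [D.key > 22]
15. n2.val = "nv"  ["nv"]
16. n2.hot = -6  [D.key * 3 - 72]
17. n0.val = true  [C.depth == false]
18. n0.live = "unv"  ["u" ++ C.val]
19. n0.hot = true  [C.depth == false]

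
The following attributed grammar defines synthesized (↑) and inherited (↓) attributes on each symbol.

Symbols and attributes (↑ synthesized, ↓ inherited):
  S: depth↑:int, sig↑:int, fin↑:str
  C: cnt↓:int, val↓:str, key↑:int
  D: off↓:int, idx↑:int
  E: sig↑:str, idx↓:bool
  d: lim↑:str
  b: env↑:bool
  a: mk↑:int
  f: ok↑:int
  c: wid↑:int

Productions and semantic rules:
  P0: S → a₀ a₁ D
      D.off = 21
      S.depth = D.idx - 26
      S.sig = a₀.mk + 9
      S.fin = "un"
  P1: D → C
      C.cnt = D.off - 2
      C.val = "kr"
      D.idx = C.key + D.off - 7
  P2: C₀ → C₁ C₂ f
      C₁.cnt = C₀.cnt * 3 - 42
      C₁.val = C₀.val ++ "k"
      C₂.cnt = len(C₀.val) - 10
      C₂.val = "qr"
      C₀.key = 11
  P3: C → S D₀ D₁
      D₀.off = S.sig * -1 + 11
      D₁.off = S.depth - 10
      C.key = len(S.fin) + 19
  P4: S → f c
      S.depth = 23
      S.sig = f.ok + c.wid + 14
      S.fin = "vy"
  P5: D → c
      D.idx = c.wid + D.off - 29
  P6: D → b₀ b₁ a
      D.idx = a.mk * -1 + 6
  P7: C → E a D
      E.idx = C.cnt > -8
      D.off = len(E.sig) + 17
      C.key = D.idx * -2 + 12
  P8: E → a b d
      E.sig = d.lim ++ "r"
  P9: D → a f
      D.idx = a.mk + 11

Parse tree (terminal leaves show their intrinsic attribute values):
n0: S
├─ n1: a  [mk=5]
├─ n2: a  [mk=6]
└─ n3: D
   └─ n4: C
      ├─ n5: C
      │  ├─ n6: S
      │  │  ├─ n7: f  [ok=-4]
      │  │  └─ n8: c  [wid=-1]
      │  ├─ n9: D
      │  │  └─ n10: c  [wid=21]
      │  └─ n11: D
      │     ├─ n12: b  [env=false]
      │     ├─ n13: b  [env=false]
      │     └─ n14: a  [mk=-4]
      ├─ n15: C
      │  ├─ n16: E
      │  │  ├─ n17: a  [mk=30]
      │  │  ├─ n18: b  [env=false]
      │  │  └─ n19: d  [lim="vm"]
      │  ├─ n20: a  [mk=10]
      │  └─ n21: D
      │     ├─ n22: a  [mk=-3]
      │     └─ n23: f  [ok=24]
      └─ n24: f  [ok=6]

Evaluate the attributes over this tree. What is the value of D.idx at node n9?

1. n1.mk = 5  [terminal]
2. n2.mk = 6  [terminal]
3. n3.off = 21  [21]
4. n4.cnt = 19  [D.off - 2]
5. n4.val = "kr"  ["kr"]
6. n5.cnt = 15  [C₀.cnt * 3 - 42]
7. n5.val = "krk"  [C₀.val ++ "k"]
8. n7.ok = -4  [terminal]
9. n8.wid = -1  [terminal]
10. n6.depth = 23  [23]
11. n6.sig = 9  [f.ok + c.wid + 14]
12. n6.fin = "vy"  ["vy"]
13. n9.off = 2  [S.sig * -1 + 11]
14. n10.wid = 21  [terminal]
15. n9.idx = -6  [c.wid + D.off - 29]
16. n11.off = 13  [S.depth - 10]
17. n12.env = false  [terminal]
18. n13.env = false  [terminal]
19. n14.mk = -4  [terminal]
20. n11.idx = 10  [a.mk * -1 + 6]
21. n5.key = 21  [len(S.fin) + 19]
22. n15.cnt = -8  [len(C₀.val) - 10]
23. n15.val = "qr"  ["qr"]
24. n16.idx = false  [C.cnt > -8]
25. n17.mk = 30  [terminal]
26. n18.env = false  [terminal]
27. n19.lim = "vm"  [terminal]
28. n16.sig = "vmr"  [d.lim ++ "r"]
29. n20.mk = 10  [terminal]
30. n21.off = 20  [len(E.sig) + 17]
31. n22.mk = -3  [terminal]
32. n23.ok = 24  [terminal]
33. n21.idx = 8  [a.mk + 11]
34. n15.key = -4  [D.idx * -2 + 12]
35. n24.ok = 6  [terminal]
36. n4.key = 11  [11]
37. n3.idx = 25  [C.key + D.off - 7]
38. n0.depth = -1  [D.idx - 26]
39. n0.sig = 14  [a₀.mk + 9]
40. n0.fin = "un"  ["un"]

-6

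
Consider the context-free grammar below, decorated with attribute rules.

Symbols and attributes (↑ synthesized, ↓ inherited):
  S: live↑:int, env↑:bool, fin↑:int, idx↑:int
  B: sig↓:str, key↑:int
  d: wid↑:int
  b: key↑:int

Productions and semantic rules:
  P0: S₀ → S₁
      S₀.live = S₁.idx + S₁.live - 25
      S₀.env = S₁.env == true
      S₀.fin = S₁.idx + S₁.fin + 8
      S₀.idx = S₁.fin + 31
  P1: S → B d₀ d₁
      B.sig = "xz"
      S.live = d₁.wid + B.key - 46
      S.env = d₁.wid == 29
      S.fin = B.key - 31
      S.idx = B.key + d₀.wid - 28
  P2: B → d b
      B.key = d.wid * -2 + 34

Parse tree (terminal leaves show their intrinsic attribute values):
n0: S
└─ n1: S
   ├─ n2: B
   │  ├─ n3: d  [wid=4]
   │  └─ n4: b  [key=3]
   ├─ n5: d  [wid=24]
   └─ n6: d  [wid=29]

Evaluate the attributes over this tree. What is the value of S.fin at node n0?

1. n2.sig = "xz"  ["xz"]
2. n3.wid = 4  [terminal]
3. n4.key = 3  [terminal]
4. n2.key = 26  [d.wid * -2 + 34]
5. n5.wid = 24  [terminal]
6. n6.wid = 29  [terminal]
7. n1.live = 9  [d₁.wid + B.key - 46]
8. n1.env = true  [d₁.wid == 29]
9. n1.fin = -5  [B.key - 31]
10. n1.idx = 22  [B.key + d₀.wid - 28]
11. n0.live = 6  [S₁.idx + S₁.live - 25]
12. n0.env = true  [S₁.env == true]
13. n0.fin = 25  [S₁.idx + S₁.fin + 8]
14. n0.idx = 26  [S₁.fin + 31]

25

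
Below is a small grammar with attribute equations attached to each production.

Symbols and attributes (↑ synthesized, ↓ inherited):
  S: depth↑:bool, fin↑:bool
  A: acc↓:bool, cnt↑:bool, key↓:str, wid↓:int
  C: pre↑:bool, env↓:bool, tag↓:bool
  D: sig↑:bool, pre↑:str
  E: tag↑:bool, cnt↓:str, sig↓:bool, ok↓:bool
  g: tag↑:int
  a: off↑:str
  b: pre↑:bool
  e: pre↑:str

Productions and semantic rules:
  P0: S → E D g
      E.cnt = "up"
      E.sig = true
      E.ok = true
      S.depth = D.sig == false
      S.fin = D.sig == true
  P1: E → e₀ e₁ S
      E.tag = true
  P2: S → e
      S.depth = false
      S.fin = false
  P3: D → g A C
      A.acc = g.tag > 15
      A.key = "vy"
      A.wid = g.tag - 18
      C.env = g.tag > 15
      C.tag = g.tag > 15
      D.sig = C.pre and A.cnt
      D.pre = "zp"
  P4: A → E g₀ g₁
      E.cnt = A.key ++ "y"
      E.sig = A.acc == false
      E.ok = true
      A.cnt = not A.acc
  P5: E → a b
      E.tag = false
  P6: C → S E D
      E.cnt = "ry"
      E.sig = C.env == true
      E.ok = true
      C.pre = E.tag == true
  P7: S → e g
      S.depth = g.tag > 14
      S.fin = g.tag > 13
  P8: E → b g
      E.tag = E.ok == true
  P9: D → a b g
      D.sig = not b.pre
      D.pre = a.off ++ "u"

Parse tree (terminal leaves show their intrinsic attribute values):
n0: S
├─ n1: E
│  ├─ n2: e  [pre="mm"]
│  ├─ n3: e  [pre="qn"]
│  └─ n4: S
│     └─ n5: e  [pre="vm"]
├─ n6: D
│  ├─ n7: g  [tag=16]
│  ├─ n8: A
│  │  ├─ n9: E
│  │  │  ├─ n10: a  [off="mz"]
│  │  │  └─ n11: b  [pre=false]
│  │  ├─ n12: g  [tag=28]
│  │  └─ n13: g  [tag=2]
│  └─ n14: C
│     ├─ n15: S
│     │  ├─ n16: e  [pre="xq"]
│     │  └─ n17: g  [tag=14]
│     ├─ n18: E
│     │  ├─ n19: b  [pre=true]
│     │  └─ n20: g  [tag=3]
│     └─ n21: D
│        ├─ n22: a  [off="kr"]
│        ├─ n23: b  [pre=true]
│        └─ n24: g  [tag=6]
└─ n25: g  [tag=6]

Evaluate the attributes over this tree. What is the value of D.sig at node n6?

false

1. n1.cnt = "up"  ["up"]
2. n1.sig = true  [true]
3. n1.ok = true  [true]
4. n2.pre = "mm"  [terminal]
5. n3.pre = "qn"  [terminal]
6. n5.pre = "vm"  [terminal]
7. n4.depth = false  [false]
8. n4.fin = false  [false]
9. n1.tag = true  [true]
10. n7.tag = 16  [terminal]
11. n8.acc = true  [g.tag > 15]
12. n8.key = "vy"  ["vy"]
13. n8.wid = -2  [g.tag - 18]
14. n9.cnt = "vyy"  [A.key ++ "y"]
15. n9.sig = false  [A.acc == false]
16. n9.ok = true  [true]
17. n10.off = "mz"  [terminal]
18. n11.pre = false  [terminal]
19. n9.tag = false  [false]
20. n12.tag = 28  [terminal]
21. n13.tag = 2  [terminal]
22. n8.cnt = false  [not A.acc]
23. n14.env = true  [g.tag > 15]
24. n14.tag = true  [g.tag > 15]
25. n16.pre = "xq"  [terminal]
26. n17.tag = 14  [terminal]
27. n15.depth = false  [g.tag > 14]
28. n15.fin = true  [g.tag > 13]
29. n18.cnt = "ry"  ["ry"]
30. n18.sig = true  [C.env == true]
31. n18.ok = true  [true]
32. n19.pre = true  [terminal]
33. n20.tag = 3  [terminal]
34. n18.tag = true  [E.ok == true]
35. n22.off = "kr"  [terminal]
36. n23.pre = true  [terminal]
37. n24.tag = 6  [terminal]
38. n21.sig = false  [not b.pre]
39. n21.pre = "kru"  [a.off ++ "u"]
40. n14.pre = true  [E.tag == true]
41. n6.sig = false  [C.pre and A.cnt]
42. n6.pre = "zp"  ["zp"]
43. n25.tag = 6  [terminal]
44. n0.depth = true  [D.sig == false]
45. n0.fin = false  [D.sig == true]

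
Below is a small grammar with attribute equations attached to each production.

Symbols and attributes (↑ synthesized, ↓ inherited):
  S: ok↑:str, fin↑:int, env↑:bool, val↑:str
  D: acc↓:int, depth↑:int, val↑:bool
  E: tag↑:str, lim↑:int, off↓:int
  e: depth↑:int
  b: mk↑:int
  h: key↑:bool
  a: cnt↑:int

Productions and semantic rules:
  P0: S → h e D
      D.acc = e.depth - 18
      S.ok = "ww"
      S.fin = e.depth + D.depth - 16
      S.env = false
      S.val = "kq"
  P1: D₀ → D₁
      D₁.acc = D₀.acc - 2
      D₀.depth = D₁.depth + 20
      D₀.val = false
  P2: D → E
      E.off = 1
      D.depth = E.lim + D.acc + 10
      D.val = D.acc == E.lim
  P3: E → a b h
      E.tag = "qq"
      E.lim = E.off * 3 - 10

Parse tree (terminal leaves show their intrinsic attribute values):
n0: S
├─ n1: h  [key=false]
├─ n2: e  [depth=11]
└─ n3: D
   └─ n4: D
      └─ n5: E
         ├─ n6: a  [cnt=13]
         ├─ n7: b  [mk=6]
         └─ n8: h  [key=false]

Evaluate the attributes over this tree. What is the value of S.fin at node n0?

9

1. n1.key = false  [terminal]
2. n2.depth = 11  [terminal]
3. n3.acc = -7  [e.depth - 18]
4. n4.acc = -9  [D₀.acc - 2]
5. n5.off = 1  [1]
6. n6.cnt = 13  [terminal]
7. n7.mk = 6  [terminal]
8. n8.key = false  [terminal]
9. n5.tag = "qq"  ["qq"]
10. n5.lim = -7  [E.off * 3 - 10]
11. n4.depth = -6  [E.lim + D.acc + 10]
12. n4.val = false  [D.acc == E.lim]
13. n3.depth = 14  [D₁.depth + 20]
14. n3.val = false  [false]
15. n0.ok = "ww"  ["ww"]
16. n0.fin = 9  [e.depth + D.depth - 16]
17. n0.env = false  [false]
18. n0.val = "kq"  ["kq"]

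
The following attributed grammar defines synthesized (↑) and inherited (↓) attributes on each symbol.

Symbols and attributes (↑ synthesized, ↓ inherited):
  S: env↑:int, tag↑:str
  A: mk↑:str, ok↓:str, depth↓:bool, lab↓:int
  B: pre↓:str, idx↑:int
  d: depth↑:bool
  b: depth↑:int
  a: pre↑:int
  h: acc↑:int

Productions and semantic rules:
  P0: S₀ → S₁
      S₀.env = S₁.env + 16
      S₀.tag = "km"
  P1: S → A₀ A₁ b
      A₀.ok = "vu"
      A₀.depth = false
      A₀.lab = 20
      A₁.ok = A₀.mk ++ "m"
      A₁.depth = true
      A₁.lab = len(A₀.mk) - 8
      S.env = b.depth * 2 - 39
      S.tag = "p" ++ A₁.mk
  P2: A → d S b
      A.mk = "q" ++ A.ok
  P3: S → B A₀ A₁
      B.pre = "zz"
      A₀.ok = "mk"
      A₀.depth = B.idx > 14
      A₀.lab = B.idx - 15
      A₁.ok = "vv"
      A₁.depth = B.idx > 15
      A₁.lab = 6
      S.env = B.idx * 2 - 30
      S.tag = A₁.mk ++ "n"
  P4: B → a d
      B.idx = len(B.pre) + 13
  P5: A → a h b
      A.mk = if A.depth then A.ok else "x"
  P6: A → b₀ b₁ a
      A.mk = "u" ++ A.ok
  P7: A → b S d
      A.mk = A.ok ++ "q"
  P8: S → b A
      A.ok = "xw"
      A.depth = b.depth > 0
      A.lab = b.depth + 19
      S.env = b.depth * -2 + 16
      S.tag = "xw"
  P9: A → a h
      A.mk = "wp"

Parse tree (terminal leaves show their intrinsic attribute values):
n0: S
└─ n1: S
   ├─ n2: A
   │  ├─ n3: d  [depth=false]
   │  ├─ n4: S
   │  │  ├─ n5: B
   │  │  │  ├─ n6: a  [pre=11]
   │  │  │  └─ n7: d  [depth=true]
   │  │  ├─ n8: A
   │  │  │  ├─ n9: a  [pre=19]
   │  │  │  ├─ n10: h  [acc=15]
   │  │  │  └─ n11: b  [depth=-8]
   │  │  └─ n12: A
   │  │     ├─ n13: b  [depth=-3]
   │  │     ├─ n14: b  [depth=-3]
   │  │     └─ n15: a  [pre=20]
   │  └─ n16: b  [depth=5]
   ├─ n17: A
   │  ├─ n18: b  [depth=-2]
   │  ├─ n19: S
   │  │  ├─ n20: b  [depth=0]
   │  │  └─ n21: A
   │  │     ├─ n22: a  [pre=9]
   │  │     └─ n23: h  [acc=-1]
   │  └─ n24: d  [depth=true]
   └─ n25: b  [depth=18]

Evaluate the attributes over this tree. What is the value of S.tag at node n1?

"pqvumq"

1. n2.ok = "vu"  ["vu"]
2. n2.depth = false  [false]
3. n2.lab = 20  [20]
4. n3.depth = false  [terminal]
5. n5.pre = "zz"  ["zz"]
6. n6.pre = 11  [terminal]
7. n7.depth = true  [terminal]
8. n5.idx = 15  [len(B.pre) + 13]
9. n8.ok = "mk"  ["mk"]
10. n8.depth = true  [B.idx > 14]
11. n8.lab = 0  [B.idx - 15]
12. n9.pre = 19  [terminal]
13. n10.acc = 15  [terminal]
14. n11.depth = -8  [terminal]
15. n8.mk = "mk"  [if A.depth then A.ok else "x"]
16. n12.ok = "vv"  ["vv"]
17. n12.depth = false  [B.idx > 15]
18. n12.lab = 6  [6]
19. n13.depth = -3  [terminal]
20. n14.depth = -3  [terminal]
21. n15.pre = 20  [terminal]
22. n12.mk = "uvv"  ["u" ++ A.ok]
23. n4.env = 0  [B.idx * 2 - 30]
24. n4.tag = "uvvn"  [A₁.mk ++ "n"]
25. n16.depth = 5  [terminal]
26. n2.mk = "qvu"  ["q" ++ A.ok]
27. n17.ok = "qvum"  [A₀.mk ++ "m"]
28. n17.depth = true  [true]
29. n17.lab = -5  [len(A₀.mk) - 8]
30. n18.depth = -2  [terminal]
31. n20.depth = 0  [terminal]
32. n21.ok = "xw"  ["xw"]
33. n21.depth = false  [b.depth > 0]
34. n21.lab = 19  [b.depth + 19]
35. n22.pre = 9  [terminal]
36. n23.acc = -1  [terminal]
37. n21.mk = "wp"  ["wp"]
38. n19.env = 16  [b.depth * -2 + 16]
39. n19.tag = "xw"  ["xw"]
40. n24.depth = true  [terminal]
41. n17.mk = "qvumq"  [A.ok ++ "q"]
42. n25.depth = 18  [terminal]
43. n1.env = -3  [b.depth * 2 - 39]
44. n1.tag = "pqvumq"  ["p" ++ A₁.mk]
45. n0.env = 13  [S₁.env + 16]
46. n0.tag = "km"  ["km"]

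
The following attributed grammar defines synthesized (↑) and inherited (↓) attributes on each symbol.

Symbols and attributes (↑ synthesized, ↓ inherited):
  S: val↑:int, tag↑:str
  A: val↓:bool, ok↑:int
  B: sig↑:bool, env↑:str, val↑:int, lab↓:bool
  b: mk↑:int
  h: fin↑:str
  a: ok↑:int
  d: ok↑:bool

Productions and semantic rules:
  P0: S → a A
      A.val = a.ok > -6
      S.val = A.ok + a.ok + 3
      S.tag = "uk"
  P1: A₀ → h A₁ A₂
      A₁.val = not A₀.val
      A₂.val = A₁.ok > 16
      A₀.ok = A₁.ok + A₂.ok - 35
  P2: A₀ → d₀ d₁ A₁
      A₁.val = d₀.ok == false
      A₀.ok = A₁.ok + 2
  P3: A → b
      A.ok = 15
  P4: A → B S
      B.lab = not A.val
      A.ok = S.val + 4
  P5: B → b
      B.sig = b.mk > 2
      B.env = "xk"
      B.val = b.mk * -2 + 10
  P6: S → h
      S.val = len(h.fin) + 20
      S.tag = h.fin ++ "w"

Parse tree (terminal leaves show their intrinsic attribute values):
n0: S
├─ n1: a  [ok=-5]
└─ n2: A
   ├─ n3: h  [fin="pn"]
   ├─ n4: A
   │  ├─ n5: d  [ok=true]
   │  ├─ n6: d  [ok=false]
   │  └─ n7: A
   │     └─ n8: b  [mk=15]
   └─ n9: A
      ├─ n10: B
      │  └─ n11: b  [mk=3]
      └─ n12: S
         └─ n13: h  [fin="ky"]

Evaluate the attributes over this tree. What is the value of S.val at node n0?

6

1. n1.ok = -5  [terminal]
2. n2.val = true  [a.ok > -6]
3. n3.fin = "pn"  [terminal]
4. n4.val = false  [not A₀.val]
5. n5.ok = true  [terminal]
6. n6.ok = false  [terminal]
7. n7.val = false  [d₀.ok == false]
8. n8.mk = 15  [terminal]
9. n7.ok = 15  [15]
10. n4.ok = 17  [A₁.ok + 2]
11. n9.val = true  [A₁.ok > 16]
12. n10.lab = false  [not A.val]
13. n11.mk = 3  [terminal]
14. n10.sig = true  [b.mk > 2]
15. n10.env = "xk"  ["xk"]
16. n10.val = 4  [b.mk * -2 + 10]
17. n13.fin = "ky"  [terminal]
18. n12.val = 22  [len(h.fin) + 20]
19. n12.tag = "kyw"  [h.fin ++ "w"]
20. n9.ok = 26  [S.val + 4]
21. n2.ok = 8  [A₁.ok + A₂.ok - 35]
22. n0.val = 6  [A.ok + a.ok + 3]
23. n0.tag = "uk"  ["uk"]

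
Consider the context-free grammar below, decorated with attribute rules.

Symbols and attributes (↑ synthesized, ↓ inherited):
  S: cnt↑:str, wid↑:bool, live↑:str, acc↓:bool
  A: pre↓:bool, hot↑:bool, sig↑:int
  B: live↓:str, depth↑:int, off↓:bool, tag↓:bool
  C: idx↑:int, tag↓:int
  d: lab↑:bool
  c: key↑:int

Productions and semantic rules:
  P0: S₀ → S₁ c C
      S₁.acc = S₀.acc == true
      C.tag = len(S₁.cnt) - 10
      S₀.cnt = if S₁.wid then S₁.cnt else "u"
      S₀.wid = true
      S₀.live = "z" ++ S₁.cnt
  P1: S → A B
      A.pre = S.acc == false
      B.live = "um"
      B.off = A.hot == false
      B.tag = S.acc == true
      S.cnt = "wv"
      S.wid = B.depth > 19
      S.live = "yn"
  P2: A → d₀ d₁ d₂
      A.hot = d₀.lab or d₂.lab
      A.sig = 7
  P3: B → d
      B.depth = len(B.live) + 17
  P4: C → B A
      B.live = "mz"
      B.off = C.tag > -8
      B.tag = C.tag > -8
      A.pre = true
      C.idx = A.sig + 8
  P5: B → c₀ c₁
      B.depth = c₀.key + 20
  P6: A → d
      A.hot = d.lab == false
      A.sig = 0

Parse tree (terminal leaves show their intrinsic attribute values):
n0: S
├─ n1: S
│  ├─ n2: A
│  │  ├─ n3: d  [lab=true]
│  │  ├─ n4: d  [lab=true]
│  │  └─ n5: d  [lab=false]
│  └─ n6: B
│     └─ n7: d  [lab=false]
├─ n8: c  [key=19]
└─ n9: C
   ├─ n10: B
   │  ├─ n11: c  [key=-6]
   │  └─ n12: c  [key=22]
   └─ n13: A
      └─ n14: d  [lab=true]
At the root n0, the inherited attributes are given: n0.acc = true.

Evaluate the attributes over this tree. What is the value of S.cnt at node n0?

"u"

1. n0.acc = true  [given at root]
2. n1.acc = true  [S₀.acc == true]
3. n2.pre = false  [S.acc == false]
4. n3.lab = true  [terminal]
5. n4.lab = true  [terminal]
6. n5.lab = false  [terminal]
7. n2.hot = true  [d₀.lab or d₂.lab]
8. n2.sig = 7  [7]
9. n6.live = "um"  ["um"]
10. n6.off = false  [A.hot == false]
11. n6.tag = true  [S.acc == true]
12. n7.lab = false  [terminal]
13. n6.depth = 19  [len(B.live) + 17]
14. n1.cnt = "wv"  ["wv"]
15. n1.wid = false  [B.depth > 19]
16. n1.live = "yn"  ["yn"]
17. n8.key = 19  [terminal]
18. n9.tag = -8  [len(S₁.cnt) - 10]
19. n10.live = "mz"  ["mz"]
20. n10.off = false  [C.tag > -8]
21. n10.tag = false  [C.tag > -8]
22. n11.key = -6  [terminal]
23. n12.key = 22  [terminal]
24. n10.depth = 14  [c₀.key + 20]
25. n13.pre = true  [true]
26. n14.lab = true  [terminal]
27. n13.hot = false  [d.lab == false]
28. n13.sig = 0  [0]
29. n9.idx = 8  [A.sig + 8]
30. n0.cnt = "u"  [if S₁.wid then S₁.cnt else "u"]
31. n0.wid = true  [true]
32. n0.live = "zwv"  ["z" ++ S₁.cnt]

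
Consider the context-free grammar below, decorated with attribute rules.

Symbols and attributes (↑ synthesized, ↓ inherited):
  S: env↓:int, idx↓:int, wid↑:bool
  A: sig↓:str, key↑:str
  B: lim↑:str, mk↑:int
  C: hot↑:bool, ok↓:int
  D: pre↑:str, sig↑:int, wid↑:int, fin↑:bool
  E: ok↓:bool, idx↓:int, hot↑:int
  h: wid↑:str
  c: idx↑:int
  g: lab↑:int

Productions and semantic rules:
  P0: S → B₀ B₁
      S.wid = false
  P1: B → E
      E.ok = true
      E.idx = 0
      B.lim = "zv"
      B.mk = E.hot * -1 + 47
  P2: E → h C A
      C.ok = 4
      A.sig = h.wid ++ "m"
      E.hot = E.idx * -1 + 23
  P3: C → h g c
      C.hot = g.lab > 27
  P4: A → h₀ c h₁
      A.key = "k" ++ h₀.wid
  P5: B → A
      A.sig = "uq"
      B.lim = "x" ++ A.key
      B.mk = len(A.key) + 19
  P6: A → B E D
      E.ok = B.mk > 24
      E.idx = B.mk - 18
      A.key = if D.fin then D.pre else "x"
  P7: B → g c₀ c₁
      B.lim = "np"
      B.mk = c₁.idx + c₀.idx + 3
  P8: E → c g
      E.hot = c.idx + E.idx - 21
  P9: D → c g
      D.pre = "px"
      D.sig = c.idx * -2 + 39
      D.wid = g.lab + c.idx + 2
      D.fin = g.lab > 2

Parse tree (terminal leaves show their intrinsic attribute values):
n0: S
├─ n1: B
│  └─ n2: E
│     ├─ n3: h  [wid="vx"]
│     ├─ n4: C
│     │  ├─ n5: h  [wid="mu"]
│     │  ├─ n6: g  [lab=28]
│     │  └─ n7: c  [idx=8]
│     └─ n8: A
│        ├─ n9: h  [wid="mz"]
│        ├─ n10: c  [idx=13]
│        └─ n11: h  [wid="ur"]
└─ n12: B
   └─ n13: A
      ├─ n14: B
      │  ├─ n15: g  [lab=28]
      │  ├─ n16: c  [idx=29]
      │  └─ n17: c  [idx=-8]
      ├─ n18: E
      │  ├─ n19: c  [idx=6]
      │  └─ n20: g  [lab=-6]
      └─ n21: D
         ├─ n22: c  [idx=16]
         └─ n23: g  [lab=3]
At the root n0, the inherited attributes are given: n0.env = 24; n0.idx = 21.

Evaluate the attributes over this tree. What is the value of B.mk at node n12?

21

1. n0.env = 24  [given at root]
2. n0.idx = 21  [given at root]
3. n2.ok = true  [true]
4. n2.idx = 0  [0]
5. n3.wid = "vx"  [terminal]
6. n4.ok = 4  [4]
7. n5.wid = "mu"  [terminal]
8. n6.lab = 28  [terminal]
9. n7.idx = 8  [terminal]
10. n4.hot = true  [g.lab > 27]
11. n8.sig = "vxm"  [h.wid ++ "m"]
12. n9.wid = "mz"  [terminal]
13. n10.idx = 13  [terminal]
14. n11.wid = "ur"  [terminal]
15. n8.key = "kmz"  ["k" ++ h₀.wid]
16. n2.hot = 23  [E.idx * -1 + 23]
17. n1.lim = "zv"  ["zv"]
18. n1.mk = 24  [E.hot * -1 + 47]
19. n13.sig = "uq"  ["uq"]
20. n15.lab = 28  [terminal]
21. n16.idx = 29  [terminal]
22. n17.idx = -8  [terminal]
23. n14.lim = "np"  ["np"]
24. n14.mk = 24  [c₁.idx + c₀.idx + 3]
25. n18.ok = false  [B.mk > 24]
26. n18.idx = 6  [B.mk - 18]
27. n19.idx = 6  [terminal]
28. n20.lab = -6  [terminal]
29. n18.hot = -9  [c.idx + E.idx - 21]
30. n22.idx = 16  [terminal]
31. n23.lab = 3  [terminal]
32. n21.pre = "px"  ["px"]
33. n21.sig = 7  [c.idx * -2 + 39]
34. n21.wid = 21  [g.lab + c.idx + 2]
35. n21.fin = true  [g.lab > 2]
36. n13.key = "px"  [if D.fin then D.pre else "x"]
37. n12.lim = "xpx"  ["x" ++ A.key]
38. n12.mk = 21  [len(A.key) + 19]
39. n0.wid = false  [false]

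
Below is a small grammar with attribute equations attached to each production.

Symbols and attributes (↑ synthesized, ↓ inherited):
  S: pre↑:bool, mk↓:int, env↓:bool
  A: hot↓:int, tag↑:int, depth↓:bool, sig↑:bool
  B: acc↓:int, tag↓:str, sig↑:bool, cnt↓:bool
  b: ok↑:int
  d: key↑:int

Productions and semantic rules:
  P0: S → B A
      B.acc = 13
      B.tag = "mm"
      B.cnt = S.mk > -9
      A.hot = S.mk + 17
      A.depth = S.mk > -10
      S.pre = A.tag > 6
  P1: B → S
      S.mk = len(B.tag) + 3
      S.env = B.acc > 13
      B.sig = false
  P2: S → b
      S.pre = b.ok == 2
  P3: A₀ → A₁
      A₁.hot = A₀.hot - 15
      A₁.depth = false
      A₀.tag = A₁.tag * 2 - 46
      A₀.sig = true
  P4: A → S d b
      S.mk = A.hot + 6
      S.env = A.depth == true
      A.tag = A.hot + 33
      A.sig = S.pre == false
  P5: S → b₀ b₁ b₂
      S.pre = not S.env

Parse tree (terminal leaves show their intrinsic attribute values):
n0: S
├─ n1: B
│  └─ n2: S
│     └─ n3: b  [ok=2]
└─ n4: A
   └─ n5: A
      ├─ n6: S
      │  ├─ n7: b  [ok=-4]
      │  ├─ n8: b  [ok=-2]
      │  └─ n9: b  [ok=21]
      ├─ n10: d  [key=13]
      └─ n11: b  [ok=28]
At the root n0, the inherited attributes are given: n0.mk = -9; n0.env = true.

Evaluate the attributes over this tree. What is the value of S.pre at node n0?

false

1. n0.mk = -9  [given at root]
2. n0.env = true  [given at root]
3. n1.acc = 13  [13]
4. n1.tag = "mm"  ["mm"]
5. n1.cnt = false  [S.mk > -9]
6. n2.mk = 5  [len(B.tag) + 3]
7. n2.env = false  [B.acc > 13]
8. n3.ok = 2  [terminal]
9. n2.pre = true  [b.ok == 2]
10. n1.sig = false  [false]
11. n4.hot = 8  [S.mk + 17]
12. n4.depth = true  [S.mk > -10]
13. n5.hot = -7  [A₀.hot - 15]
14. n5.depth = false  [false]
15. n6.mk = -1  [A.hot + 6]
16. n6.env = false  [A.depth == true]
17. n7.ok = -4  [terminal]
18. n8.ok = -2  [terminal]
19. n9.ok = 21  [terminal]
20. n6.pre = true  [not S.env]
21. n10.key = 13  [terminal]
22. n11.ok = 28  [terminal]
23. n5.tag = 26  [A.hot + 33]
24. n5.sig = false  [S.pre == false]
25. n4.tag = 6  [A₁.tag * 2 - 46]
26. n4.sig = true  [true]
27. n0.pre = false  [A.tag > 6]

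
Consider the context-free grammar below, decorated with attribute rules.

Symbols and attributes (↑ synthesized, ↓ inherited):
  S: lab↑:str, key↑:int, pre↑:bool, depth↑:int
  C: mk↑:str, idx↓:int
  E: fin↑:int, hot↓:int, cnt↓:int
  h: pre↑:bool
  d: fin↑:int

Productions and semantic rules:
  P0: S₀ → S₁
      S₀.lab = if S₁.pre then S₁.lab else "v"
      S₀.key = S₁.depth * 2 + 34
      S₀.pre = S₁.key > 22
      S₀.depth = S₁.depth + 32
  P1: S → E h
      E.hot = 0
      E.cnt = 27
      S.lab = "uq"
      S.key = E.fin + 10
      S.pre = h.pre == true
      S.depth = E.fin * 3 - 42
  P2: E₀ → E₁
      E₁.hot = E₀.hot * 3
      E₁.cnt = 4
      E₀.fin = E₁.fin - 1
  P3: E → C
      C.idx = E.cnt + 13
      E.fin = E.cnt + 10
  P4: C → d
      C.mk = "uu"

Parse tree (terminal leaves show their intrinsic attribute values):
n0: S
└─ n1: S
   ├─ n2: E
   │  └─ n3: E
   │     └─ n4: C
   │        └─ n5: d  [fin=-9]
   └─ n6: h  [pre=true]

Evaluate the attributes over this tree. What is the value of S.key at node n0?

1. n2.hot = 0  [0]
2. n2.cnt = 27  [27]
3. n3.hot = 0  [E₀.hot * 3]
4. n3.cnt = 4  [4]
5. n4.idx = 17  [E.cnt + 13]
6. n5.fin = -9  [terminal]
7. n4.mk = "uu"  ["uu"]
8. n3.fin = 14  [E.cnt + 10]
9. n2.fin = 13  [E₁.fin - 1]
10. n6.pre = true  [terminal]
11. n1.lab = "uq"  ["uq"]
12. n1.key = 23  [E.fin + 10]
13. n1.pre = true  [h.pre == true]
14. n1.depth = -3  [E.fin * 3 - 42]
15. n0.lab = "uq"  [if S₁.pre then S₁.lab else "v"]
16. n0.key = 28  [S₁.depth * 2 + 34]
17. n0.pre = true  [S₁.key > 22]
18. n0.depth = 29  [S₁.depth + 32]

28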